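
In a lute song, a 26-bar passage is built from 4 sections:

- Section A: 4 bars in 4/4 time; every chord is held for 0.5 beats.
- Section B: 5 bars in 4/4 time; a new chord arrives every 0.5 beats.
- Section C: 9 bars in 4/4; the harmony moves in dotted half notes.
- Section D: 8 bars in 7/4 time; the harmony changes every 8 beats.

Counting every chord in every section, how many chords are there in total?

91 chords

A has 16 beats and chords last 0.5 each, so 32 chords.
B has 20 beats and chords last 0.5 each, so 40 chords.
C has 36 beats and chords last 3 each, so 12 chords.
D has 56 beats and chords last 8 each, so 7 chords.
Total: 32 + 40 + 12 + 7 = 91.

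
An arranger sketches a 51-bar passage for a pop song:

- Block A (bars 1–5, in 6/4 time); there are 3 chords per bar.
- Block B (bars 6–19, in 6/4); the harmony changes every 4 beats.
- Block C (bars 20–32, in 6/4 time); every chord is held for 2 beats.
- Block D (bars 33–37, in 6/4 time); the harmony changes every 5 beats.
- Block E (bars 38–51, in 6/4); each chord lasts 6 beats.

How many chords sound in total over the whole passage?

A has 30 beats and chords last 2 each, so 15 chords.
B has 84 beats and chords last 4 each, so 21 chords.
C has 78 beats and chords last 2 each, so 39 chords.
D has 30 beats and chords last 5 each, so 6 chords.
E has 84 beats and chords last 6 each, so 14 chords.
Total: 15 + 21 + 39 + 6 + 14 = 95.

95 chords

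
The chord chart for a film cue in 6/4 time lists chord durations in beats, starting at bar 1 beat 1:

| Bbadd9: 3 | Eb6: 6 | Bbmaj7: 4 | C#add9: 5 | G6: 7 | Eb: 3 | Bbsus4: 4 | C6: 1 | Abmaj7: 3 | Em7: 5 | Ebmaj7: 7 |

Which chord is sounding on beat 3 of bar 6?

Beat 3 of bar 6 is beat (6−1)×6 + 3 = 33 overall.
Running totals: Bbadd9 ends at 3, Eb6 ends at 9, Bbmaj7 ends at 13, C#add9 ends at 18, G6 ends at 25, Eb ends at 28, Bbsus4 ends at 32, C6 ends at 33.
Beat 33 falls within C6.

C6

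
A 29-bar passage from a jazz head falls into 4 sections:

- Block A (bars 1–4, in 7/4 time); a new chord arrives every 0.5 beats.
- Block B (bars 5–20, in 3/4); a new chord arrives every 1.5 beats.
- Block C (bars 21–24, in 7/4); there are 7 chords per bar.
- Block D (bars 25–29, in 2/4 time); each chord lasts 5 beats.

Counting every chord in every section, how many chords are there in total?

118 chords

A has 28 beats and chords last 0.5 each, so 56 chords.
B has 48 beats and chords last 1.5 each, so 32 chords.
C has 28 beats and chords last 1 each, so 28 chords.
D has 10 beats and chords last 5 each, so 2 chords.
Total: 56 + 32 + 28 + 2 = 118.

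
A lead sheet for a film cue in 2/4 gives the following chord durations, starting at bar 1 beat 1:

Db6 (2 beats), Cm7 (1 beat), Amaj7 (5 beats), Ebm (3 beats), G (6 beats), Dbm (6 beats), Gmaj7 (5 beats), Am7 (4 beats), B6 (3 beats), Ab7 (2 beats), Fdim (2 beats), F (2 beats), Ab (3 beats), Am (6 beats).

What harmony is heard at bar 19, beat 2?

Beat 2 of bar 19 is beat (19−1)×2 + 2 = 38 overall.
Running totals: Db6 ends at 2, Cm7 ends at 3, Amaj7 ends at 8, Ebm ends at 11, G ends at 17, Dbm ends at 23, Gmaj7 ends at 28, Am7 ends at 32, B6 ends at 35, Ab7 ends at 37, Fdim ends at 39.
Beat 38 falls within Fdim.

Fdim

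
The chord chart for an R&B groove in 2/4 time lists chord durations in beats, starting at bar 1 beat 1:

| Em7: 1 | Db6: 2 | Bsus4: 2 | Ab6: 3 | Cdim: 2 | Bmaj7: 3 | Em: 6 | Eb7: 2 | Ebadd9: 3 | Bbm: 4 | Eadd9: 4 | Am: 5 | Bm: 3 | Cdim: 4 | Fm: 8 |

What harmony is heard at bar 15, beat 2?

Beat 2 of bar 15 is beat (15−1)×2 + 2 = 30 overall.
Running totals: Em7 ends at 1, Db6 ends at 3, Bsus4 ends at 5, Ab6 ends at 8, Cdim ends at 10, Bmaj7 ends at 13, Em ends at 19, Eb7 ends at 21, Ebadd9 ends at 24, Bbm ends at 28, Eadd9 ends at 32.
Beat 30 falls within Eadd9.

Eadd9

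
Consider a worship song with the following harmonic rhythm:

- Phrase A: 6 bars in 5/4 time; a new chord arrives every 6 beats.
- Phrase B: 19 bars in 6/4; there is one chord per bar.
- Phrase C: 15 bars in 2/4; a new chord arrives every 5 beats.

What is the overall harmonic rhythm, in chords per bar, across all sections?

A: 6 × 5 = 30 beats ÷ 6 = 5 chords.
B: 19 × 6 = 114 beats ÷ 6 = 19 chords.
C: 15 × 2 = 30 beats ÷ 5 = 6 chords.
Overall: 30 chords over 40 bars → 30/40 = 0.75 chords per bar.

0.75 chords per bar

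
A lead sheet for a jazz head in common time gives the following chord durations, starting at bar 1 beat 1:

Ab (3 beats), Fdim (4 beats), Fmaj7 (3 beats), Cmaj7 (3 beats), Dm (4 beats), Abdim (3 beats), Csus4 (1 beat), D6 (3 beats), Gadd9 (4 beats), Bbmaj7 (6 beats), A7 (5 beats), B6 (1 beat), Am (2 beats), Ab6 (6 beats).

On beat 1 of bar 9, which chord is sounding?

Beat 1 of bar 9 is beat (9−1)×4 + 1 = 33 overall.
Running totals: Ab ends at 3, Fdim ends at 7, Fmaj7 ends at 10, Cmaj7 ends at 13, Dm ends at 17, Abdim ends at 20, Csus4 ends at 21, D6 ends at 24, Gadd9 ends at 28, Bbmaj7 ends at 34.
Beat 33 falls within Bbmaj7.

Bbmaj7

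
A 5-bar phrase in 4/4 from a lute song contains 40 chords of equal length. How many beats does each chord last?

5 bars × 4 beats/bar = 20 beats total.
20 beats ÷ 40 chords = 0.5 beats per chord.
(That is an eighth note.)

0.5 beats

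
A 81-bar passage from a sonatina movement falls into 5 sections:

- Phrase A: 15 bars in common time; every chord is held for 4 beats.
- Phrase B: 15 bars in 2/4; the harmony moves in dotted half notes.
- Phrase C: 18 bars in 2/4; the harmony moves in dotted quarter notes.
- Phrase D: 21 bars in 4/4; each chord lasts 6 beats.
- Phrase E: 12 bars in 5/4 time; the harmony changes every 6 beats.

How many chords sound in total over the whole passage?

A has 60 beats and chords last 4 each, so 15 chords.
B has 30 beats and chords last 3 each, so 10 chords.
C has 36 beats and chords last 1.5 each, so 24 chords.
D has 84 beats and chords last 6 each, so 14 chords.
E has 60 beats and chords last 6 each, so 10 chords.
Total: 15 + 10 + 24 + 14 + 10 = 73.

73 chords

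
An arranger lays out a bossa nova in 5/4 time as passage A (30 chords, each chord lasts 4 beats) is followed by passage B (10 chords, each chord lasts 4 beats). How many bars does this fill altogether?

32 bars

A: 30 × 4 = 120 beats = 24 bars.
B: 10 × 4 = 40 beats = 8 bars.
Total: 24 + 8 = 32 bars.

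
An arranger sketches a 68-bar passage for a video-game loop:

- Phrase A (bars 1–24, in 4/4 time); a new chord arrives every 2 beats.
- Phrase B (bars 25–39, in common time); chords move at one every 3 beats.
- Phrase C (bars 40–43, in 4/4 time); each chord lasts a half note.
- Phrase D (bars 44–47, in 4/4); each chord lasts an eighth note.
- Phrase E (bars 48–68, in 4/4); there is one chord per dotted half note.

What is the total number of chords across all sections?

A: 24·4 = 96 beats, 96/2 = 48 chords.
B: 15·4 = 60 beats, 60/3 = 20 chords.
C: 4·4 = 16 beats, 16/2 = 8 chords.
D: 4·4 = 16 beats, 16/0.5 = 32 chords.
E: 21·4 = 84 beats, 84/3 = 28 chords.
Total: 48 + 20 + 8 + 32 + 28 = 136.

136 chords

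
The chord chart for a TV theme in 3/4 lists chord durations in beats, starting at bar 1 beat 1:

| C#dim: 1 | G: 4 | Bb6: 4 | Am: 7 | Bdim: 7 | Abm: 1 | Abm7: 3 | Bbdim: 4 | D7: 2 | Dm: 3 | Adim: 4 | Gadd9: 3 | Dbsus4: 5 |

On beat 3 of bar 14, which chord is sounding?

Gadd9

Beat 3 of bar 14 is beat (14−1)×3 + 3 = 42 overall.
Running totals: C#dim ends at 1, G ends at 5, Bb6 ends at 9, Am ends at 16, Bdim ends at 23, Abm ends at 24, Abm7 ends at 27, Bbdim ends at 31, D7 ends at 33, Dm ends at 36, Adim ends at 40, Gadd9 ends at 43.
Beat 42 falls within Gadd9.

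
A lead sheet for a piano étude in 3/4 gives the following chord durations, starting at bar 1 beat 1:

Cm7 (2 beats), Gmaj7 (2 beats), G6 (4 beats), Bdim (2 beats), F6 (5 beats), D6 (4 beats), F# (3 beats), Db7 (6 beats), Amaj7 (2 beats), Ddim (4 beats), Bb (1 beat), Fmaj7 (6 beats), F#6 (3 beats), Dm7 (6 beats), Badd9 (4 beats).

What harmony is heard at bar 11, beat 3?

Ddim

Beat 3 of bar 11 is beat (11−1)×3 + 3 = 33 overall.
Running totals: Cm7 ends at 2, Gmaj7 ends at 4, G6 ends at 8, Bdim ends at 10, F6 ends at 15, D6 ends at 19, F# ends at 22, Db7 ends at 28, Amaj7 ends at 30, Ddim ends at 34.
Beat 33 falls within Ddim.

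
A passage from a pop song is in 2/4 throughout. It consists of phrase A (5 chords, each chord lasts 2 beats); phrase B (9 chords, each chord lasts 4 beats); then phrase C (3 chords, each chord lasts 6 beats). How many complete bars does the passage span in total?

A: 5 × 2 = 10 beats = 5 bars.
B: 9 × 4 = 36 beats = 18 bars.
C: 3 × 6 = 18 beats = 9 bars.
Total: 5 + 18 + 9 = 32 bars.

32 bars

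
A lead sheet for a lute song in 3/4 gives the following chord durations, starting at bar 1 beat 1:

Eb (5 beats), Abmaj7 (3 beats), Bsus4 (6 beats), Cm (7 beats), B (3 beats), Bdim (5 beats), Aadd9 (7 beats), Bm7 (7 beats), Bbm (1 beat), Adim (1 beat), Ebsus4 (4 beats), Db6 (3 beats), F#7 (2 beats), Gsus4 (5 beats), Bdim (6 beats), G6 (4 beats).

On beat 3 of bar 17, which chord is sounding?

Beat 3 of bar 17 is beat (17−1)×3 + 3 = 51 overall.
Running totals: Eb ends at 5, Abmaj7 ends at 8, Bsus4 ends at 14, Cm ends at 21, B ends at 24, Bdim ends at 29, Aadd9 ends at 36, Bm7 ends at 43, Bbm ends at 44, Adim ends at 45, Ebsus4 ends at 49, Db6 ends at 52.
Beat 51 falls within Db6.

Db6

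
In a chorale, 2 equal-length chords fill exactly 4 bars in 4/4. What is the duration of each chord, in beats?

8 beats

4 bars × 4 beats/bar = 16 beats total.
16 beats ÷ 2 chords = 8 beats per chord.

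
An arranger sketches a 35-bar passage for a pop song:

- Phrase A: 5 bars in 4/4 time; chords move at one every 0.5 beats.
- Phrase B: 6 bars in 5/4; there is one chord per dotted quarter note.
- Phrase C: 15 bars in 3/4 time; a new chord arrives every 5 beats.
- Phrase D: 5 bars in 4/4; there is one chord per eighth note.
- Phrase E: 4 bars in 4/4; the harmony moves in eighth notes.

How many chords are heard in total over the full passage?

141 chords

A has 20 beats and chords last 0.5 each, so 40 chords.
B has 30 beats and chords last 1.5 each, so 20 chords.
C has 45 beats and chords last 5 each, so 9 chords.
D has 20 beats and chords last 0.5 each, so 40 chords.
E has 16 beats and chords last 0.5 each, so 32 chords.
Total: 40 + 20 + 9 + 40 + 32 = 141.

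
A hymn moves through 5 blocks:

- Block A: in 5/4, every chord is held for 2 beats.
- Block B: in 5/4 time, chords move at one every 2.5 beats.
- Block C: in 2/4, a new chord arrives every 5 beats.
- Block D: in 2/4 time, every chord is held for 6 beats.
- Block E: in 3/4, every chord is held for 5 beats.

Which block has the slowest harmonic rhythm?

Block D

A: each chord is 2 beats in 5/4, so 2.5 per bar.
B: each chord is 2.5 beats in 5/4, so 2 per bar.
C: each chord is 5 beats in 2/4, so 0.4 per bar.
D: each chord is 6 beats in 2/4, so 1/3 per bar.
E: each chord is 5 beats in 3/4, so 0.6 per bar.
Slowest is D at 1/3 chords/bar.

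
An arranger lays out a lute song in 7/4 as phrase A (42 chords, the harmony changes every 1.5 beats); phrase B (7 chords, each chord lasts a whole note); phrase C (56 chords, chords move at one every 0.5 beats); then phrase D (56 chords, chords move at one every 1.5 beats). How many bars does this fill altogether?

A: 42 × 1.5 = 63 beats = 9 bars.
B: 7 × 4 = 28 beats = 4 bars.
C: 56 × 0.5 = 28 beats = 4 bars.
D: 56 × 1.5 = 84 beats = 12 bars.
Total: 9 + 4 + 4 + 12 = 29 bars.

29 bars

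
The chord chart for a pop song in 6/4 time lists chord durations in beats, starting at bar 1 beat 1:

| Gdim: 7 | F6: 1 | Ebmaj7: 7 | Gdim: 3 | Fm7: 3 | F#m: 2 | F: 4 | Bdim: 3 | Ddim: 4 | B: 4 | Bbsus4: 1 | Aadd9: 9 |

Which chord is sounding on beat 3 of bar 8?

Beat 3 of bar 8 is beat (8−1)×6 + 3 = 45 overall.
Running totals: Gdim ends at 7, F6 ends at 8, Ebmaj7 ends at 15, Gdim ends at 18, Fm7 ends at 21, F#m ends at 23, F ends at 27, Bdim ends at 30, Ddim ends at 34, B ends at 38, Bbsus4 ends at 39, Aadd9 ends at 48.
Beat 45 falls within Aadd9.

Aadd9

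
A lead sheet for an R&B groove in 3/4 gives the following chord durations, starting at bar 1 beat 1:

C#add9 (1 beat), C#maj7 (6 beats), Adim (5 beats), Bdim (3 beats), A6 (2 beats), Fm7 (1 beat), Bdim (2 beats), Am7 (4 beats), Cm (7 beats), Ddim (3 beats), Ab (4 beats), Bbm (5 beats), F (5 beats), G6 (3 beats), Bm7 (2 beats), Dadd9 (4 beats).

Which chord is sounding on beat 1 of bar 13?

Beat 1 of bar 13 is beat (13−1)×3 + 1 = 37 overall.
Running totals: C#add9 ends at 1, C#maj7 ends at 7, Adim ends at 12, Bdim ends at 15, A6 ends at 17, Fm7 ends at 18, Bdim ends at 20, Am7 ends at 24, Cm ends at 31, Ddim ends at 34, Ab ends at 38.
Beat 37 falls within Ab.

Ab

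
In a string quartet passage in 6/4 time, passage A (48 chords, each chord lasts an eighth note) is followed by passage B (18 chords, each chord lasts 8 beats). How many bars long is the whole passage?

A: 48 × 0.5 = 24 beats = 4 bars.
B: 18 × 8 = 144 beats = 24 bars.
Total: 4 + 24 = 28 bars.

28 bars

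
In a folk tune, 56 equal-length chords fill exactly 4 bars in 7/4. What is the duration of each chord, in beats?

4 bars × 7 beats/bar = 28 beats total.
28 beats ÷ 56 chords = 0.5 beats per chord.
(That is an eighth note.)

0.5 beats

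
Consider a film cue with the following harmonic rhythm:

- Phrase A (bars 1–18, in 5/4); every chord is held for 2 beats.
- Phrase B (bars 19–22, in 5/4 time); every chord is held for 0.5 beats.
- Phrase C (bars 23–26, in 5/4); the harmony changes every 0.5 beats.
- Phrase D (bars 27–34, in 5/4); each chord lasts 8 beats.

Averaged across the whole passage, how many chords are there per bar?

A: 18 × 5 = 90 beats ÷ 2 = 45 chords.
B: 4 × 5 = 20 beats ÷ 0.5 = 40 chords.
C: 4 × 5 = 20 beats ÷ 0.5 = 40 chords.
D: 8 × 5 = 40 beats ÷ 8 = 5 chords.
Overall: 130 chords over 34 bars → 130/34 = 65/17 chords per bar.

65/17 chords per bar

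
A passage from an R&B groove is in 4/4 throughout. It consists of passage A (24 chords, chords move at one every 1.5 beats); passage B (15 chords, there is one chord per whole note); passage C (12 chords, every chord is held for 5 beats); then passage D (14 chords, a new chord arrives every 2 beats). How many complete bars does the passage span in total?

46 bars

A: 24 × 1.5 = 36 beats = 9 bars.
B: 15 × 4 = 60 beats = 15 bars.
C: 12 × 5 = 60 beats = 15 bars.
D: 14 × 2 = 28 beats = 7 bars.
Total: 9 + 15 + 15 + 7 = 46 bars.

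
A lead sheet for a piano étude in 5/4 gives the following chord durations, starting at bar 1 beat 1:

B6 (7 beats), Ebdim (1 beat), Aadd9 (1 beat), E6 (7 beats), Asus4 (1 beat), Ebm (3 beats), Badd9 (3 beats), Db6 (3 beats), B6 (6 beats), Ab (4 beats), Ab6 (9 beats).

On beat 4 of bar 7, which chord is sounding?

Ab

Beat 4 of bar 7 is beat (7−1)×5 + 4 = 34 overall.
Running totals: B6 ends at 7, Ebdim ends at 8, Aadd9 ends at 9, E6 ends at 16, Asus4 ends at 17, Ebm ends at 20, Badd9 ends at 23, Db6 ends at 26, B6 ends at 32, Ab ends at 36.
Beat 34 falls within Ab.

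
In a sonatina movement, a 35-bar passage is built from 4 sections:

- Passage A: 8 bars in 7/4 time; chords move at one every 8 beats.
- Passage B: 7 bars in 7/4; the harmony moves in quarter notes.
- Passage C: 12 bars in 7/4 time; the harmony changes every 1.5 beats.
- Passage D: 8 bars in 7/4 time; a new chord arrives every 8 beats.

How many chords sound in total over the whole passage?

119 chords

A: 8 bars × 7 beats = 56 beats; 8 beats/chord → 7 chords.
B: 7 bars × 7 beats = 49 beats; 1 beat/chord → 49 chords.
C: 12 bars × 7 beats = 84 beats; 1.5 beats/chord → 56 chords.
D: 8 bars × 7 beats = 56 beats; 8 beats/chord → 7 chords.
Total: 7 + 49 + 56 + 7 = 119.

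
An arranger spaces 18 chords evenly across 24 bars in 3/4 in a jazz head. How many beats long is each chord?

24 bars × 3 beats/bar = 72 beats total.
72 beats ÷ 18 chords = 4 beats per chord.
(That is a whole note.)

4 beats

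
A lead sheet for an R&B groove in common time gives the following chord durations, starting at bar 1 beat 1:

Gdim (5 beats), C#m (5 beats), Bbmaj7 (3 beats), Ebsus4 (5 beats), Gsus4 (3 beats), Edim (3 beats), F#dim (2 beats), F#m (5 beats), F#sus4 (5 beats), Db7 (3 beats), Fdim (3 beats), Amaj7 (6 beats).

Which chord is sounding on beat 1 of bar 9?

F#sus4

Beat 1 of bar 9 is beat (9−1)×4 + 1 = 33 overall.
Running totals: Gdim ends at 5, C#m ends at 10, Bbmaj7 ends at 13, Ebsus4 ends at 18, Gsus4 ends at 21, Edim ends at 24, F#dim ends at 26, F#m ends at 31, F#sus4 ends at 36.
Beat 33 falls within F#sus4.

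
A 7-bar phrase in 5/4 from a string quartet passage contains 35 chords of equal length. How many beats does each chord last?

1 beat

7 bars × 5 beats/bar = 35 beats total.
35 beats ÷ 35 chords = 1 beats per chord.
(That is a quarter note.)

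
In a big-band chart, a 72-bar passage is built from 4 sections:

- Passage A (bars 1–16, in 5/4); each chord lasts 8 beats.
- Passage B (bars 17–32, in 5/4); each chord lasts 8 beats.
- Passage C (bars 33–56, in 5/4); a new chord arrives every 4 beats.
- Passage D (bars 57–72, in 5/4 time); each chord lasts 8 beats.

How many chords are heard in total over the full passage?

60 chords

A: 16·5 = 80 beats, 80/8 = 10 chords.
B: 16·5 = 80 beats, 80/8 = 10 chords.
C: 24·5 = 120 beats, 120/4 = 30 chords.
D: 16·5 = 80 beats, 80/8 = 10 chords.
Total: 10 + 10 + 30 + 10 = 60.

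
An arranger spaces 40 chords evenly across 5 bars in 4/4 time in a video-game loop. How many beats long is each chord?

0.5 beats

5 bars × 4 beats/bar = 20 beats total.
20 beats ÷ 40 chords = 0.5 beats per chord.
(That is an eighth note.)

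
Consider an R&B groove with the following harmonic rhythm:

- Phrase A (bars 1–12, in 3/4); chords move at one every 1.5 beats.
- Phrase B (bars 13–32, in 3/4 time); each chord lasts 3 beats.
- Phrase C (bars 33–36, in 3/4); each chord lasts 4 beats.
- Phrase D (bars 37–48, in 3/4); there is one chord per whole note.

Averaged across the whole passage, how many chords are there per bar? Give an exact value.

A: 12 bars of 3 beats is 36 beats; at 1.5 beats each that's 24 chords.
B: 20 bars of 3 beats is 60 beats; at 3 beats each that's 20 chords.
C: 4 bars of 3 beats is 12 beats; at 4 beats each that's 3 chords.
D: 12 bars of 3 beats is 36 beats; at 4 beats each that's 9 chords.
Overall: 56 chords over 48 bars → 56/48 = 7/6 chords per bar.

7/6 chords per bar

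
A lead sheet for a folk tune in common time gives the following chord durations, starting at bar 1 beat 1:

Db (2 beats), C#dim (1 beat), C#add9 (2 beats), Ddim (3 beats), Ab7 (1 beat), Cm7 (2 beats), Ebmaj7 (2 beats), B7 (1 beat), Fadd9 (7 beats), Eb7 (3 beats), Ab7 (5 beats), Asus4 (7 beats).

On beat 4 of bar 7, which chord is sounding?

Beat 4 of bar 7 is beat (7−1)×4 + 4 = 28 overall.
Running totals: Db ends at 2, C#dim ends at 3, C#add9 ends at 5, Ddim ends at 8, Ab7 ends at 9, Cm7 ends at 11, Ebmaj7 ends at 13, B7 ends at 14, Fadd9 ends at 21, Eb7 ends at 24, Ab7 ends at 29.
Beat 28 falls within Ab7.

Ab7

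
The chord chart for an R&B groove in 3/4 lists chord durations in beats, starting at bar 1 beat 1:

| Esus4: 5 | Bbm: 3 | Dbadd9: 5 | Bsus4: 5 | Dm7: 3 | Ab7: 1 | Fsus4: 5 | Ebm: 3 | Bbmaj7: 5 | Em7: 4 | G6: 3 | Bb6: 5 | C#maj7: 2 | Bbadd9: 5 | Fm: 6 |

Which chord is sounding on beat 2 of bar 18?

Beat 2 of bar 18 is beat (18−1)×3 + 2 = 53 overall.
Running totals: Esus4 ends at 5, Bbm ends at 8, Dbadd9 ends at 13, Bsus4 ends at 18, Dm7 ends at 21, Ab7 ends at 22, Fsus4 ends at 27, Ebm ends at 30, Bbmaj7 ends at 35, Em7 ends at 39, G6 ends at 42, Bb6 ends at 47, C#maj7 ends at 49, Bbadd9 ends at 54.
Beat 53 falls within Bbadd9.

Bbadd9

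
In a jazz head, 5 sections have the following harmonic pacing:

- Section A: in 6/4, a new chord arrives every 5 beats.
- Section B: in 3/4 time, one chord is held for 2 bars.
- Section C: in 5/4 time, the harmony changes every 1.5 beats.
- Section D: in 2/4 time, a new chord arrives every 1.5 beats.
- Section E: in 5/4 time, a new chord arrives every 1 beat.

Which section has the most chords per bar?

Section E

A: 6/5 = 1.2 chords/bar.
B: 3/6 = 0.5 chords/bar.
C: 5/1.5 = 10/3 chords/bar.
D: 2/1.5 = 4/3 chords/bar.
E: 5/1 = 5 chords/bar.
Fastest is E at 5 chords/bar.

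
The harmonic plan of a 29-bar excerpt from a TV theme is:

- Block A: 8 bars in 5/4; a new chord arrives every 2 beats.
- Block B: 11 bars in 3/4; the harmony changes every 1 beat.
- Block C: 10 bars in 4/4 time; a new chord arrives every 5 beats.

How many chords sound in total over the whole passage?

61 chords

A: 8·5 = 40 beats, 40/2 = 20 chords.
B: 11·3 = 33 beats, 33/1 = 33 chords.
C: 10·4 = 40 beats, 40/5 = 8 chords.
Total: 20 + 33 + 8 = 61.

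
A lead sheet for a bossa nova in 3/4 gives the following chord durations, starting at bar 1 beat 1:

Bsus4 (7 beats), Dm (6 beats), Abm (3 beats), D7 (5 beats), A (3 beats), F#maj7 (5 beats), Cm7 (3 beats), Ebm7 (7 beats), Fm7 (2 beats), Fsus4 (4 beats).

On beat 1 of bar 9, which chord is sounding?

Beat 1 of bar 9 is beat (9−1)×3 + 1 = 25 overall.
Running totals: Bsus4 ends at 7, Dm ends at 13, Abm ends at 16, D7 ends at 21, A ends at 24, F#maj7 ends at 29.
Beat 25 falls within F#maj7.

F#maj7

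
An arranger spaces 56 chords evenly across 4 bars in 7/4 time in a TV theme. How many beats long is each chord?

0.5 beats

4 bars × 7 beats/bar = 28 beats total.
28 beats ÷ 56 chords = 0.5 beats per chord.
(That is an eighth note.)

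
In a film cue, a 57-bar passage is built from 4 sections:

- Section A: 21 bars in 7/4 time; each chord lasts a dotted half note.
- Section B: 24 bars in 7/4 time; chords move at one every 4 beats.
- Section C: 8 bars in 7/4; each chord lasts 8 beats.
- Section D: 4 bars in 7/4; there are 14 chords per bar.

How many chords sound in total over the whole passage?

154 chords

A has 147 beats and chords last 3 each, so 49 chords.
B has 168 beats and chords last 4 each, so 42 chords.
C has 56 beats and chords last 8 each, so 7 chords.
D has 28 beats and chords last 0.5 each, so 56 chords.
Total: 49 + 42 + 7 + 56 = 154.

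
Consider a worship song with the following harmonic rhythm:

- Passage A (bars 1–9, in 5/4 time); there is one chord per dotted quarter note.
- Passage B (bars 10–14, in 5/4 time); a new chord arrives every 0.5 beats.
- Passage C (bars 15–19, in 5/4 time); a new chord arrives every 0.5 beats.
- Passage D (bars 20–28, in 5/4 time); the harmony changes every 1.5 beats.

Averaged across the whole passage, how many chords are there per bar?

A: 9 bars of 5 beats is 45 beats; at 1.5 beats each that's 30 chords.
B: 5 bars of 5 beats is 25 beats; at 0.5 beats each that's 50 chords.
C: 5 bars of 5 beats is 25 beats; at 0.5 beats each that's 50 chords.
D: 9 bars of 5 beats is 45 beats; at 1.5 beats each that's 30 chords.
Overall: 160 chords over 28 bars → 160/28 = 40/7 chords per bar.

40/7 chords per bar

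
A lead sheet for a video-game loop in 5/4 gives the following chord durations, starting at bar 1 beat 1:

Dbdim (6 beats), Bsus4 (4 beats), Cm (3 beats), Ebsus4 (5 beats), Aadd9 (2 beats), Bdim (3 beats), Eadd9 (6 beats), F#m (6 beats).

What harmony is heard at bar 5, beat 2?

Bdim

Beat 2 of bar 5 is beat (5−1)×5 + 2 = 22 overall.
Running totals: Dbdim ends at 6, Bsus4 ends at 10, Cm ends at 13, Ebsus4 ends at 18, Aadd9 ends at 20, Bdim ends at 23.
Beat 22 falls within Bdim.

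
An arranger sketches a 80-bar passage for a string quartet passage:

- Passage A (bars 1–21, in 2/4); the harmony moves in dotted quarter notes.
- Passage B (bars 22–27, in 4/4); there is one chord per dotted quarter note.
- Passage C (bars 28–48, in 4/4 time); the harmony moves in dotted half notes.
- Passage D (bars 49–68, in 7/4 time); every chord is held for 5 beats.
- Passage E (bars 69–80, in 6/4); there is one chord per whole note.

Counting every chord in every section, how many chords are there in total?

118 chords

A: 21·2 = 42 beats, 42/1.5 = 28 chords.
B: 6·4 = 24 beats, 24/1.5 = 16 chords.
C: 21·4 = 84 beats, 84/3 = 28 chords.
D: 20·7 = 140 beats, 140/5 = 28 chords.
E: 12·6 = 72 beats, 72/4 = 18 chords.
Total: 28 + 16 + 28 + 28 + 18 = 118.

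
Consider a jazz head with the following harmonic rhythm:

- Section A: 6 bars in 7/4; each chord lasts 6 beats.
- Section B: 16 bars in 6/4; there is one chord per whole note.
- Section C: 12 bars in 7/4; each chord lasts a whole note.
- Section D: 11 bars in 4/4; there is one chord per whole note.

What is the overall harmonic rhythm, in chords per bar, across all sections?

1.4 chords per bar

A: 6 bars of 7 beats is 42 beats; at 6 beats each that's 7 chords.
B: 16 bars of 6 beats is 96 beats; at 4 beats each that's 24 chords.
C: 12 bars of 7 beats is 84 beats; at 4 beats each that's 21 chords.
D: 11 bars of 4 beats is 44 beats; at 4 beats each that's 11 chords.
Overall: 63 chords over 45 bars → 63/45 = 1.4 chords per bar.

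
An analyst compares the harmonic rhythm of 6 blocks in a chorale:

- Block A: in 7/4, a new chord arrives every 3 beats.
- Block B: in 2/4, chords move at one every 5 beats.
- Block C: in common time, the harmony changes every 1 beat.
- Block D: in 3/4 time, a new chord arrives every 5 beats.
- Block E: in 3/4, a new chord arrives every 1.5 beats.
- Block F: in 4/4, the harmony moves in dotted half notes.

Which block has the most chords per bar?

A: each chord is 3 beats in 7/4, so 7/3 per bar.
B: each chord is 5 beats in 2/4, so 0.4 per bar.
C: each chord is 1 beat in 4/4, so 4 per bar.
D: each chord is 5 beats in 3/4, so 0.6 per bar.
E: each chord is 1.5 beats in 3/4, so 2 per bar.
F: each chord is 3 beats in 4/4, so 4/3 per bar.
Fastest is C at 4 chords/bar.

Block C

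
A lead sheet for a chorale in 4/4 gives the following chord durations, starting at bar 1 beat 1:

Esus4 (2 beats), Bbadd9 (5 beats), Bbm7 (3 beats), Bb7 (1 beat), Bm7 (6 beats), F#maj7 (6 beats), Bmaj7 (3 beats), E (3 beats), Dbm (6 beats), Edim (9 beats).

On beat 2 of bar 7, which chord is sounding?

Bmaj7

Beat 2 of bar 7 is beat (7−1)×4 + 2 = 26 overall.
Running totals: Esus4 ends at 2, Bbadd9 ends at 7, Bbm7 ends at 10, Bb7 ends at 11, Bm7 ends at 17, F#maj7 ends at 23, Bmaj7 ends at 26.
Beat 26 falls within Bmaj7.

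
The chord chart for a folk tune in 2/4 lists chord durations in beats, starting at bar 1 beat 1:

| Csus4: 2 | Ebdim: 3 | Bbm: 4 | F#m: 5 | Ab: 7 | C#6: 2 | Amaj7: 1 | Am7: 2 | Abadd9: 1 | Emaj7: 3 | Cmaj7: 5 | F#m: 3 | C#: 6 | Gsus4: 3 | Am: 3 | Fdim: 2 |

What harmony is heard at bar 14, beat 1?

Beat 1 of bar 14 is beat (14−1)×2 + 1 = 27 overall.
Running totals: Csus4 ends at 2, Ebdim ends at 5, Bbm ends at 9, F#m ends at 14, Ab ends at 21, C#6 ends at 23, Amaj7 ends at 24, Am7 ends at 26, Abadd9 ends at 27.
Beat 27 falls within Abadd9.

Abadd9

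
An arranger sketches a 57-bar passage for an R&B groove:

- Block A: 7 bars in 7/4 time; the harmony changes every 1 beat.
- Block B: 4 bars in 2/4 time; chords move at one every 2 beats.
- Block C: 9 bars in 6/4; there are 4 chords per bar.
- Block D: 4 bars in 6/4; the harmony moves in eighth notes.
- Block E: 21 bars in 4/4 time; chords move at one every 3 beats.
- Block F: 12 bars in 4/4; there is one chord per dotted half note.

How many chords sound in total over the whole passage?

181 chords

A: 7 bars × 7 beats = 49 beats; 1 beat/chord → 49 chords.
B: 4 bars × 2 beats = 8 beats; 2 beats/chord → 4 chords.
C: 9 bars × 6 beats = 54 beats; 1.5 beats/chord → 36 chords.
D: 4 bars × 6 beats = 24 beats; 0.5 beats/chord → 48 chords.
E: 21 bars × 4 beats = 84 beats; 3 beats/chord → 28 chords.
F: 12 bars × 4 beats = 48 beats; 3 beats/chord → 16 chords.
Total: 49 + 4 + 36 + 48 + 28 + 16 = 181.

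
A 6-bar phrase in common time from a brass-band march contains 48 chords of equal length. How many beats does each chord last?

6 bars × 4 beats/bar = 24 beats total.
24 beats ÷ 48 chords = 0.5 beats per chord.
(That is an eighth note.)

0.5 beats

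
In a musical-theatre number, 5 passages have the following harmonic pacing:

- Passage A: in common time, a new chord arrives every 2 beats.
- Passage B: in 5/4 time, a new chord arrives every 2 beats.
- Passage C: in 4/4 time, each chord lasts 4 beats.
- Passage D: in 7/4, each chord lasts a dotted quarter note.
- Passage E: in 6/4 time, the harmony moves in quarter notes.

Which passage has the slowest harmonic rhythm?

Passage C

A: 4/2 = 2 chords/bar.
B: 5/2 = 2.5 chords/bar.
C: 4/4 = 1 chord/bar.
D: 7/1.5 = 14/3 chords/bar.
E: 6/1 = 6 chords/bar.
Slowest is C at 1 chords/bar.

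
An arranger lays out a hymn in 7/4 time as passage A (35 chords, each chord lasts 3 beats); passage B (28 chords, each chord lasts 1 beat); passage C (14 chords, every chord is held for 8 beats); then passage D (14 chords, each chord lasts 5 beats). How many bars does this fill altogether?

45 bars

A: 35 × 3 = 105 beats = 15 bars.
B: 28 × 1 = 28 beats = 4 bars.
C: 14 × 8 = 112 beats = 16 bars.
D: 14 × 5 = 70 beats = 10 bars.
Total: 15 + 4 + 16 + 10 = 45 bars.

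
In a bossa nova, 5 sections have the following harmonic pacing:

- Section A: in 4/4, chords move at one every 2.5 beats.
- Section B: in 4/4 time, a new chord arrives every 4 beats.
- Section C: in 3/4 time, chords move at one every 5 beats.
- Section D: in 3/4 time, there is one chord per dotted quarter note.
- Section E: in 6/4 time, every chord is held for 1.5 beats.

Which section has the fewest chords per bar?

A: each chord is 2.5 beats in 4/4, so 1.6 per bar.
B: each chord is 4 beats in 4/4, so 1 per bar.
C: each chord is 5 beats in 3/4, so 0.6 per bar.
D: each chord is 1.5 beats in 3/4, so 2 per bar.
E: each chord is 1.5 beats in 6/4, so 4 per bar.
Slowest is C at 0.6 chords/bar.

Section C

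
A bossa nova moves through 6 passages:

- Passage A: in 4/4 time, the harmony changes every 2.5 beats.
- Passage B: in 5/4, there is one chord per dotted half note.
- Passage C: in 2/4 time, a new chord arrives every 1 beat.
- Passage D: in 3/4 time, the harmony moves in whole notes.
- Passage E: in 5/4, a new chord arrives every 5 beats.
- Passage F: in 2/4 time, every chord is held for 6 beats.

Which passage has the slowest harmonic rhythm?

A: 4 beats/bar ÷ 2.5 beats/chord = 1.6 chords/bar.
B: 5 beats/bar ÷ 3 beats/chord = 5/3 chords/bar.
C: 2 beats/bar ÷ 1 beat/chord = 2 chords/bar.
D: 3 beats/bar ÷ 4 beats/chord = 0.75 chords/bar.
E: 5 beats/bar ÷ 5 beats/chord = 1 chord/bar.
F: 2 beats/bar ÷ 6 beats/chord = 1/3 chords/bar.
Slowest is F at 1/3 chords/bar.

Passage F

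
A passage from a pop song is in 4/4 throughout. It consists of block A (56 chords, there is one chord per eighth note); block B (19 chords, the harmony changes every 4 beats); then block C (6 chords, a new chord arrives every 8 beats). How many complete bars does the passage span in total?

A: 56 × 0.5 = 28 beats = 7 bars.
B: 19 × 4 = 76 beats = 19 bars.
C: 6 × 8 = 48 beats = 12 bars.
Total: 7 + 19 + 12 = 38 bars.

38 bars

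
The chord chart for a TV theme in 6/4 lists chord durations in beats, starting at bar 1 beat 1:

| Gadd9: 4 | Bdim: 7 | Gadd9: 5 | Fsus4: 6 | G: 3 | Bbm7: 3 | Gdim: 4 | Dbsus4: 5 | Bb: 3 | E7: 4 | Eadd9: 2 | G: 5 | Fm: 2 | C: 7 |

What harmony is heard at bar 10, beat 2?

Beat 2 of bar 10 is beat (10−1)×6 + 2 = 56 overall.
Running totals: Gadd9 ends at 4, Bdim ends at 11, Gadd9 ends at 16, Fsus4 ends at 22, G ends at 25, Bbm7 ends at 28, Gdim ends at 32, Dbsus4 ends at 37, Bb ends at 40, E7 ends at 44, Eadd9 ends at 46, G ends at 51, Fm ends at 53, C ends at 60.
Beat 56 falls within C.

C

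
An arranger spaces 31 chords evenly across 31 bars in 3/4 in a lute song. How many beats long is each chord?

31 bars × 3 beats/bar = 93 beats total.
93 beats ÷ 31 chords = 3 beats per chord.
(That is a dotted half note.)

3 beats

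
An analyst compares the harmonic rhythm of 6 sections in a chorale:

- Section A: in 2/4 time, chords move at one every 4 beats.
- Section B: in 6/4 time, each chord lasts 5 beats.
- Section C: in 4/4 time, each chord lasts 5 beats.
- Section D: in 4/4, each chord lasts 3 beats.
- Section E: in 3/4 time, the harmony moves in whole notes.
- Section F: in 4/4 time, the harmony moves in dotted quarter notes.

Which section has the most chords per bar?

Section F

A: each chord is 4 beats in 2/4, so 0.5 per bar.
B: each chord is 5 beats in 6/4, so 1.2 per bar.
C: each chord is 5 beats in 4/4, so 0.8 per bar.
D: each chord is 3 beats in 4/4, so 4/3 per bar.
E: each chord is 4 beats in 3/4, so 0.75 per bar.
F: each chord is 1.5 beats in 4/4, so 8/3 per bar.
Fastest is F at 8/3 chords/bar.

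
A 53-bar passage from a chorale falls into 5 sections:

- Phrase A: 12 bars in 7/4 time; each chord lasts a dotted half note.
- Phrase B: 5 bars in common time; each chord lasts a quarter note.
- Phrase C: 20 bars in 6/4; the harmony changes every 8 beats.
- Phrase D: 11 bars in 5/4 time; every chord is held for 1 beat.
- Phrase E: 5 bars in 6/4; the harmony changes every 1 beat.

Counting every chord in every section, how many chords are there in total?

A has 84 beats and chords last 3 each, so 28 chords.
B has 20 beats and chords last 1 each, so 20 chords.
C has 120 beats and chords last 8 each, so 15 chords.
D has 55 beats and chords last 1 each, so 55 chords.
E has 30 beats and chords last 1 each, so 30 chords.
Total: 28 + 20 + 15 + 55 + 30 = 148.

148 chords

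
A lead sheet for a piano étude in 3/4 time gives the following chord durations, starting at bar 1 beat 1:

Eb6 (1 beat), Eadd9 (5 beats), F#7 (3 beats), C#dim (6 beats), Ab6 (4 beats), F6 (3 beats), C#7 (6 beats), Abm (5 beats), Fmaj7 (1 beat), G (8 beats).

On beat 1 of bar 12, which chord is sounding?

Fmaj7

Beat 1 of bar 12 is beat (12−1)×3 + 1 = 34 overall.
Running totals: Eb6 ends at 1, Eadd9 ends at 6, F#7 ends at 9, C#dim ends at 15, Ab6 ends at 19, F6 ends at 22, C#7 ends at 28, Abm ends at 33, Fmaj7 ends at 34.
Beat 34 falls within Fmaj7.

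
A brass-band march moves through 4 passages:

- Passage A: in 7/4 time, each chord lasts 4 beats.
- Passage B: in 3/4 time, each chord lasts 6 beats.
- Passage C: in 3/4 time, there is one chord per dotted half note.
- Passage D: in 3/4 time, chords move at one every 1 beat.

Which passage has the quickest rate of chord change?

Passage D

A: 7/4 = 1.75 chords/bar.
B: 3/6 = 0.5 chords/bar.
C: 3/3 = 1 chord/bar.
D: 3/1 = 3 chords/bar.
Fastest is D at 3 chords/bar.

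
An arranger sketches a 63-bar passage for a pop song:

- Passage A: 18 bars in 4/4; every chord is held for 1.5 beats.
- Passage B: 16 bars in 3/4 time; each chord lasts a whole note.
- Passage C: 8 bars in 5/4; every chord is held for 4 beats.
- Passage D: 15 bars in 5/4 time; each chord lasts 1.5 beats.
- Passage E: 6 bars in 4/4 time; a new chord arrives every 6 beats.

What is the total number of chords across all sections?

A: 18·4 = 72 beats, 72/1.5 = 48 chords.
B: 16·3 = 48 beats, 48/4 = 12 chords.
C: 8·5 = 40 beats, 40/4 = 10 chords.
D: 15·5 = 75 beats, 75/1.5 = 50 chords.
E: 6·4 = 24 beats, 24/6 = 4 chords.
Total: 48 + 12 + 10 + 50 + 4 = 124.

124 chords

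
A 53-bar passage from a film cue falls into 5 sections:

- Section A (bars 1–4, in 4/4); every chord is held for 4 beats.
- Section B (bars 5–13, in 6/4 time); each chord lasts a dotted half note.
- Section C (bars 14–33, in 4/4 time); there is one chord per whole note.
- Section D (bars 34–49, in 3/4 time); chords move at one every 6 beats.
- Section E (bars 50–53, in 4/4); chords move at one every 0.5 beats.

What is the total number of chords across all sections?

82 chords

A: 4 bars × 4 beats = 16 beats; 4 beats/chord → 4 chords.
B: 9 bars × 6 beats = 54 beats; 3 beats/chord → 18 chords.
C: 20 bars × 4 beats = 80 beats; 4 beats/chord → 20 chords.
D: 16 bars × 3 beats = 48 beats; 6 beats/chord → 8 chords.
E: 4 bars × 4 beats = 16 beats; 0.5 beats/chord → 32 chords.
Total: 4 + 18 + 20 + 8 + 32 = 82.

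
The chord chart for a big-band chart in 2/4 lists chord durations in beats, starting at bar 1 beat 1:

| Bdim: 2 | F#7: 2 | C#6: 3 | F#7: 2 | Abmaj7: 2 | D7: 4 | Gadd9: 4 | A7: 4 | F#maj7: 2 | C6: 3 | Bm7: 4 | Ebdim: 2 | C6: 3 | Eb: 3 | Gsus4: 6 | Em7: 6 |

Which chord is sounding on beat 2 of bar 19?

Eb

Beat 2 of bar 19 is beat (19−1)×2 + 2 = 38 overall.
Running totals: Bdim ends at 2, F#7 ends at 4, C#6 ends at 7, F#7 ends at 9, Abmaj7 ends at 11, D7 ends at 15, Gadd9 ends at 19, A7 ends at 23, F#maj7 ends at 25, C6 ends at 28, Bm7 ends at 32, Ebdim ends at 34, C6 ends at 37, Eb ends at 40.
Beat 38 falls within Eb.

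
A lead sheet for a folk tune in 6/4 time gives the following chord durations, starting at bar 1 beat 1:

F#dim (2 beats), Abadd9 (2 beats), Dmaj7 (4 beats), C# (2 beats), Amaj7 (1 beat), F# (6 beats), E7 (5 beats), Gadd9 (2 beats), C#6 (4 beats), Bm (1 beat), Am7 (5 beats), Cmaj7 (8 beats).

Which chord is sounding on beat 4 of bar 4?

Beat 4 of bar 4 is beat (4−1)×6 + 4 = 22 overall.
Running totals: F#dim ends at 2, Abadd9 ends at 4, Dmaj7 ends at 8, C# ends at 10, Amaj7 ends at 11, F# ends at 17, E7 ends at 22.
Beat 22 falls within E7.

E7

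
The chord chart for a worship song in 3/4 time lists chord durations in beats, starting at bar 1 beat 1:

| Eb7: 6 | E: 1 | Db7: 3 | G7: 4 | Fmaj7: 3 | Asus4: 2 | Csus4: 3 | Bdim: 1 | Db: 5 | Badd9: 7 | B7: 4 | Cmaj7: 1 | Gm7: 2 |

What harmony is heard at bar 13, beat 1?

Beat 1 of bar 13 is beat (13−1)×3 + 1 = 37 overall.
Running totals: Eb7 ends at 6, E ends at 7, Db7 ends at 10, G7 ends at 14, Fmaj7 ends at 17, Asus4 ends at 19, Csus4 ends at 22, Bdim ends at 23, Db ends at 28, Badd9 ends at 35, B7 ends at 39.
Beat 37 falls within B7.

B7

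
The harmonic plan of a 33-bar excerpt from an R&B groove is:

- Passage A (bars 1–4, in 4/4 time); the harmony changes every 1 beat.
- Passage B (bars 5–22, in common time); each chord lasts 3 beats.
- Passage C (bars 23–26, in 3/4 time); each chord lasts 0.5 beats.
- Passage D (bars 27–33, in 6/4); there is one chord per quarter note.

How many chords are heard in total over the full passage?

106 chords

A has 16 beats and chords last 1 each, so 16 chords.
B has 72 beats and chords last 3 each, so 24 chords.
C has 12 beats and chords last 0.5 each, so 24 chords.
D has 42 beats and chords last 1 each, so 42 chords.
Total: 16 + 24 + 24 + 42 = 106.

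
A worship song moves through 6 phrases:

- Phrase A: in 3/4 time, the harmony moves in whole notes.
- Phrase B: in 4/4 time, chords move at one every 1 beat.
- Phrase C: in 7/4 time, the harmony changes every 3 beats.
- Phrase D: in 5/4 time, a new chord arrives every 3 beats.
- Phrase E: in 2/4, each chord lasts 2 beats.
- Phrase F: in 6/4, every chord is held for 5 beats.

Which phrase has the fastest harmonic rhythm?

Phrase B

A: 3 beats/bar ÷ 4 beats/chord = 0.75 chords/bar.
B: 4 beats/bar ÷ 1 beat/chord = 4 chords/bar.
C: 7 beats/bar ÷ 3 beats/chord = 7/3 chords/bar.
D: 5 beats/bar ÷ 3 beats/chord = 5/3 chords/bar.
E: 2 beats/bar ÷ 2 beats/chord = 1 chord/bar.
F: 6 beats/bar ÷ 5 beats/chord = 1.2 chords/bar.
Fastest is B at 4 chords/bar.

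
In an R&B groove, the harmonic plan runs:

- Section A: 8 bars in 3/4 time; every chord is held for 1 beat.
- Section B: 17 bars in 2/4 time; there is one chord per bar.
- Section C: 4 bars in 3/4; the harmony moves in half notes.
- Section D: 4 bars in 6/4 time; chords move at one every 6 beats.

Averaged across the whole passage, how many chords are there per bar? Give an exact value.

17/11 chords per bar

A: 8 bars of 3 beats is 24 beats; at 1 beat each that's 24 chords.
B: 17 bars of 2 beats is 34 beats; at 2 beats each that's 17 chords.
C: 4 bars of 3 beats is 12 beats; at 2 beats each that's 6 chords.
D: 4 bars of 6 beats is 24 beats; at 6 beats each that's 4 chords.
Overall: 51 chords over 33 bars → 51/33 = 17/11 chords per bar.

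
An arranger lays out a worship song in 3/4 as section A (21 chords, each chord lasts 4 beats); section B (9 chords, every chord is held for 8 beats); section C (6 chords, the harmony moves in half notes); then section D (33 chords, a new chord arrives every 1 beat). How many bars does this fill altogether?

67 bars

A: 21 × 4 = 84 beats = 28 bars.
B: 9 × 8 = 72 beats = 24 bars.
C: 6 × 2 = 12 beats = 4 bars.
D: 33 × 1 = 33 beats = 11 bars.
Total: 28 + 24 + 4 + 11 = 67 bars.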